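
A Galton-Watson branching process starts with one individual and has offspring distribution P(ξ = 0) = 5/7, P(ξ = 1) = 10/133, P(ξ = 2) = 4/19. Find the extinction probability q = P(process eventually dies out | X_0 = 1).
q = 1

Mean offspring μ = 0·5/7 + 1·10/133 + 2·4/19 = 66/133 ≤ 1. For μ ≤ 1 with offspring not concentrated at 1, the Galton-Watson process goes extinct almost surely, so q = 1.
(Algebraic check: The pgf is f(s) = 5/7 + 10/133·s + 4/19·s². The extinction probability q is the smallest fixed point of f in [0, 1]. Setting s = f(s):
  4/19·s² + (10/133 − 1)·s + 5/7 = 0
  4/19·s² − (5/7 + 4/19)·s + 5/7 = 0
which factors as (s − 1)·(4/19·s − 5/7) = 0, giving roots s = 1 and s = (5/7)/(4/19) = 95/28. Since 95/28 ≥ 1, the smallest root in [0, 1] is s = 1.)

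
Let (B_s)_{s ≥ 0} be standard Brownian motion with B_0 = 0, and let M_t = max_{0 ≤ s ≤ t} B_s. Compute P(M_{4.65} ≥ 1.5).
P(M_{4.65} ≥ 1.5) = 2·P(B_{4.65} ≥ 1.5) = 2(1 − Φ(1.5/√4.65)) ≈ 0.4867

By the reflection principle for Brownian motion, P(M_t ≥ a) = 2 · P(B_t ≥ a) for a ≥ 0. Since B_t ~ N(0, t), P(B_t ≥ 1.5) = 1 − Φ(1.5/√t) = 1 − Φ(1.5/√4.65) = 1 − Φ(0.6956). So
  P(M_{4.65} ≥ 1.5) = 2(1 − Φ(0.6956)) ≈ 0.4867.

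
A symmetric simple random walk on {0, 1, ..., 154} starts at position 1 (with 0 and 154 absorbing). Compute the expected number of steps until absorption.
E[τ | X_0 = 1] = 153

Let v_k = E[τ | X_0 = k]. Boundary: v_0 = v_154 = 0. Recurrence: v_k = 1 + (v_{k-1} + v_{k+1})/2 for 1 ≤ k ≤ 153. The particular solution to v_k − (v_{k-1} + v_{k+1})/2 = 1 is v_k = −k^2. Adding homogeneous solution A + B k and matching boundaries gives v_k = k (154 − k). Substituting k = 1: v_1 = 1 · 153 = 153.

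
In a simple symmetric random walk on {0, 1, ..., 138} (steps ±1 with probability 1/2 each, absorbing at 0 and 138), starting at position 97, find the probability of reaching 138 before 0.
P(hit 138 before 0) = 97/138

Let u_k = P(hit 138 before 0 | start at k). Then u_0 = 0, u_138 = 1, and u_k = u_{k-1}/2 + u_{k+1}/2 for 1 ≤ k ≤ 137. This harmonic recurrence is solved by u_k = k/138, giving u_97 = 97/138.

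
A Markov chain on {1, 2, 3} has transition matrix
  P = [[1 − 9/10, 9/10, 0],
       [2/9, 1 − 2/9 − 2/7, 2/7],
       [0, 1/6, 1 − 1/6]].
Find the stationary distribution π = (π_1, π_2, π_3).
π = (140/1679, 567/1679, 972/1679)

This is a birth-death chain on three states, which satisfies detailed balance: π_1 · P_{12} = π_2 · P_{21} and π_2 · P_{23} = π_3 · P_{32}.
From π_1 · 9/10 = π_2 · 2/9: π_2/π_1 = (9/10)/(2/9) = 81/20.
From π_2 · 2/7 = π_3 · 1/6: π_3/π_2 = (2/7)/(1/6) = 12/7.
Take π_1 proportional to 1; then unnormalized π = (1, 81/20, 243/35). Normalize by dividing by the sum 1679/140:
  π = (140/1679, 567/1679, 972/1679).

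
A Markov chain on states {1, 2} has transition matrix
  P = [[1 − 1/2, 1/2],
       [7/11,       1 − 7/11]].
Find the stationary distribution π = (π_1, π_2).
π_1 = 14/25, π_2 = 11/25

Solve πP = π with π_1 + π_2 = 1. From πP = π: π_1 · (1 − 1/2) + π_2 · 7/11 = π_1 ⇒ π_2 · 7/11 = π_1 · 1/2 ⇒ π_2/π_1 = (1/2)/(7/11) = 11/14. Together with π_1 + π_2 = 1:
  π_1 = (7/11)/(1/2 + 7/11) = (7/11)/(25/22) = 14/25,
  π_2 = (1/2)/(1/2 + 7/11) = (1/2)/(25/22) = 11/25.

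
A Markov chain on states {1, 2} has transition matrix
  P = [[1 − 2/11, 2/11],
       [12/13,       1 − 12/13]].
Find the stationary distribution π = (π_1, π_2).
π_1 = 66/79, π_2 = 13/79

Solve πP = π with π_1 + π_2 = 1. From πP = π: π_1 · (1 − 2/11) + π_2 · 12/13 = π_1 ⇒ π_2 · 12/13 = π_1 · 2/11 ⇒ π_2/π_1 = (2/11)/(12/13) = 13/66. Together with π_1 + π_2 = 1:
  π_1 = (12/13)/(2/11 + 12/13) = (12/13)/(158/143) = 66/79,
  π_2 = (2/11)/(2/11 + 12/13) = (2/11)/(158/143) = 13/79.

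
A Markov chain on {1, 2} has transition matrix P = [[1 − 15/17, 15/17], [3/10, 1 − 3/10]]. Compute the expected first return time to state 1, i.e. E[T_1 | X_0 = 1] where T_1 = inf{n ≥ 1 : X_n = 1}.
E[T_1 | X_0 = 1] = 1/π_1 = 67/17

For an irreducible recurrent Markov chain with stationary distribution π, E[T_i | X_0 = i] = 1/π_i (Kac's formula). Here π_1 = (3/10)/(15/17 + 3/10) = (3/10)/(201/170) = 17/67, so E[T_1 | X_0 = 1] = 1/π_1 = (15/17 + 3/10)/(3/10) = (201/170)/(3/10) = 67/17.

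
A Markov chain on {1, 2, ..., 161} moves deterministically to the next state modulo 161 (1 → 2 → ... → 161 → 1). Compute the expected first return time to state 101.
E[T_101 | X_0 = 101] = 161

The chain cycles deterministically, so starting at state 101 it returns in exactly 161 steps. Equivalently, the stationary distribution is uniform π_j = 1/161 for every state j, so by Kac's formula E[T_101] = 1/π_101 = 161.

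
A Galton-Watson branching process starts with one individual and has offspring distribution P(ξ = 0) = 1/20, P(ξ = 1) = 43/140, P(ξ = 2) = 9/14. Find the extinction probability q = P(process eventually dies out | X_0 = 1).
q = 7/90

The pgf is f(s) = 1/20 + 43/140·s + 9/14·s². The extinction probability q is the smallest fixed point of f in [0, 1]. Setting s = f(s):
  9/14·s² + (43/140 − 1)·s + 1/20 = 0
  9/14·s² − (1/20 + 9/14)·s + 1/20 = 0
which factors as (s − 1)·(9/14·s − 1/20) = 0, giving roots s = 1 and s = (1/20)/(9/14) = 7/90.
Mean offspring μ = 43/140 + 2·9/14 = 223/140 > 1 (supercritical), so q < 1. The extinction probability is the smaller root: q = (1/20)/(9/14) = 7/90.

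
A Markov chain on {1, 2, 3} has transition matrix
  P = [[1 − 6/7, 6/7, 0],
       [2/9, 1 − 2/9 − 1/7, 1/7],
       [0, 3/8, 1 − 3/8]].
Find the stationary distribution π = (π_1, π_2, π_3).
π = (49/310, 189/310, 36/155)

This is a birth-death chain on three states, which satisfies detailed balance: π_1 · P_{12} = π_2 · P_{21} and π_2 · P_{23} = π_3 · P_{32}.
From π_1 · 6/7 = π_2 · 2/9: π_2/π_1 = (6/7)/(2/9) = 27/7.
From π_2 · 1/7 = π_3 · 3/8: π_3/π_2 = (1/7)/(3/8) = 8/21.
Take π_1 proportional to 1; then unnormalized π = (1, 27/7, 72/49). Normalize by dividing by the sum 310/49:
  π = (49/310, 189/310, 36/155).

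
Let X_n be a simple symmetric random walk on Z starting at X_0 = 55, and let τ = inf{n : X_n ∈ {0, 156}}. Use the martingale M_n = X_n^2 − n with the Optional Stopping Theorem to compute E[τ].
E[τ] = 5555

M_n = X_n^2 − n is a martingale (since E[X_{n+1}^2 | F_n] = X_n^2 + 1). By OST (τ has finite mean in a bounded region), E[M_τ] = E[M_0] = X_0^2 − 0 = 55^2 = 3025. Also E[M_τ] = E[X_τ^2] − E[τ]. The walk exits at 0 or 156, with P(hit 156 first) = 55/156, so E[X_τ^2] = 156^2 · 55/156 + 0 = 8580. Thus E[τ] = E[X_τ^2] − E[M_τ] = 8580 − 3025 = 5555 = 55(156 − 55) = 5555.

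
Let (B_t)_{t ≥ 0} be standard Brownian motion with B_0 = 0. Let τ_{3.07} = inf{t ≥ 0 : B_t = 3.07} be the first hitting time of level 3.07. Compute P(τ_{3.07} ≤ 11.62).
P(τ_{3.07} ≤ 11.62) = 2(1 − Φ(3.07/√11.62)) = 2(1 − Φ(0.9006)) ≈ 0.3678

By the reflection principle for standard BM, P(τ_b ≤ t) = 2 · P(B_t ≥ b). Since B_t ~ N(0, t), P(B_t ≥ 3.07) = 1 − Φ(3.07/√t) = 1 − Φ(3.07/√11.62) = 1 − Φ(0.9006) ≈ 0.18390. Doubling: P(τ_{3.07} ≤ 11.62) ≈ 2 · 0.18390 = 0.36780 ≈ 0.3678.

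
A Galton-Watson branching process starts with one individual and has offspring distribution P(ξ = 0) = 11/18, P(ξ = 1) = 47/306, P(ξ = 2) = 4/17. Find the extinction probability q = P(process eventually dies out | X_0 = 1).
q = 1

Mean offspring μ = 0·11/18 + 1·47/306 + 2·4/17 = 191/306 ≤ 1. For μ ≤ 1 with offspring not concentrated at 1, the Galton-Watson process goes extinct almost surely, so q = 1.
(Algebraic check: The pgf is f(s) = 11/18 + 47/306·s + 4/17·s². The extinction probability q is the smallest fixed point of f in [0, 1]. Setting s = f(s):
  4/17·s² + (47/306 − 1)·s + 11/18 = 0
  4/17·s² − (11/18 + 4/17)·s + 11/18 = 0
which factors as (s − 1)·(4/17·s − 11/18) = 0, giving roots s = 1 and s = (11/18)/(4/17) = 187/72. Since 187/72 ≥ 1, the smallest root in [0, 1] is s = 1.)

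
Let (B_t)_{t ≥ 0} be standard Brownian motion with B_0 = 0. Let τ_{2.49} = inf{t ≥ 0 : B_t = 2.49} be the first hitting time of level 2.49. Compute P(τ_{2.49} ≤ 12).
P(τ_{2.49} ≤ 12) = 2(1 − Φ(2.49/√12)) = 2(1 − Φ(0.7188)) ≈ 0.4723

By the reflection principle for standard BM, P(τ_b ≤ t) = 2 · P(B_t ≥ b). Since B_t ~ N(0, t), P(B_t ≥ 2.49) = 1 − Φ(2.49/√t) = 1 − Φ(2.49/√12) = 1 − Φ(0.7188) ≈ 0.23613. Doubling: P(τ_{2.49} ≤ 12) ≈ 2 · 0.23613 = 0.47226 ≈ 0.4723.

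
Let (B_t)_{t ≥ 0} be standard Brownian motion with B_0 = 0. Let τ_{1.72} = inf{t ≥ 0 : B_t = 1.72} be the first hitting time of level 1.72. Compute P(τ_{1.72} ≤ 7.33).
P(τ_{1.72} ≤ 7.33) = 2(1 − Φ(1.72/√7.33)) = 2(1 − Φ(0.6353)) ≈ 0.5252

By the reflection principle for standard BM, P(τ_b ≤ t) = 2 · P(B_t ≥ b). Since B_t ~ N(0, t), P(B_t ≥ 1.72) = 1 − Φ(1.72/√t) = 1 − Φ(1.72/√7.33) = 1 − Φ(0.6353) ≈ 0.26262. Doubling: P(τ_{1.72} ≤ 7.33) ≈ 2 · 0.26262 = 0.52524 ≈ 0.5252.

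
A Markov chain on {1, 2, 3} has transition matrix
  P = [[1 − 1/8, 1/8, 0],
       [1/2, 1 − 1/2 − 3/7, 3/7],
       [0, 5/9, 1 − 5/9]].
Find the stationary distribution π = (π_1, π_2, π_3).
π = (70/101, 35/202, 27/202)

This is a birth-death chain on three states, which satisfies detailed balance: π_1 · P_{12} = π_2 · P_{21} and π_2 · P_{23} = π_3 · P_{32}.
From π_1 · 1/8 = π_2 · 1/2: π_2/π_1 = (1/8)/(1/2) = 1/4.
From π_2 · 3/7 = π_3 · 5/9: π_3/π_2 = (3/7)/(5/9) = 27/35.
Take π_1 proportional to 1; then unnormalized π = (1, 1/4, 27/140). Normalize by dividing by the sum 101/70:
  π = (70/101, 35/202, 27/202).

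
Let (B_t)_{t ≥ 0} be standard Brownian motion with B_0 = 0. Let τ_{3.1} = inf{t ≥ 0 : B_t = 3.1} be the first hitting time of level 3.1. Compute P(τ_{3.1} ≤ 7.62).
P(τ_{3.1} ≤ 7.62) = 2(1 − Φ(3.1/√7.62)) = 2(1 − Φ(1.1230)) ≈ 0.2614

By the reflection principle for standard BM, P(τ_b ≤ t) = 2 · P(B_t ≥ b). Since B_t ~ N(0, t), P(B_t ≥ 3.1) = 1 − Φ(3.1/√t) = 1 − Φ(3.1/√7.62) = 1 − Φ(1.1230) ≈ 0.13072. Doubling: P(τ_{3.1} ≤ 7.62) ≈ 2 · 0.13072 = 0.26144 ≈ 0.2614.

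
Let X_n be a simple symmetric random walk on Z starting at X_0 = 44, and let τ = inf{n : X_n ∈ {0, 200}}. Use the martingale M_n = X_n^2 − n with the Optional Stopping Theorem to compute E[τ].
E[τ] = 6864

M_n = X_n^2 − n is a martingale (since E[X_{n+1}^2 | F_n] = X_n^2 + 1). By OST (τ has finite mean in a bounded region), E[M_τ] = E[M_0] = X_0^2 − 0 = 44^2 = 1936. Also E[M_τ] = E[X_τ^2] − E[τ]. The walk exits at 0 or 200, with P(hit 200 first) = 44/200, so E[X_τ^2] = 200^2 · 44/200 + 0 = 8800. Thus E[τ] = E[X_τ^2] − E[M_τ] = 8800 − 1936 = 6864 = 44(200 − 44) = 6864.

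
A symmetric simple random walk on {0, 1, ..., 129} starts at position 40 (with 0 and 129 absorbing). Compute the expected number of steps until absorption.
E[τ | X_0 = 40] = 3560

Let v_k = E[τ | X_0 = k]. Boundary: v_0 = v_129 = 0. Recurrence: v_k = 1 + (v_{k-1} + v_{k+1})/2 for 1 ≤ k ≤ 128. The particular solution to v_k − (v_{k-1} + v_{k+1})/2 = 1 is v_k = −k^2. Adding homogeneous solution A + B k and matching boundaries gives v_k = k (129 − k). Substituting k = 40: v_40 = 40 · 89 = 3560.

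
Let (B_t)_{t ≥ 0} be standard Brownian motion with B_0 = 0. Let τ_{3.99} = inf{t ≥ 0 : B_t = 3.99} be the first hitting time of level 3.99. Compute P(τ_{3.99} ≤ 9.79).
P(τ_{3.99} ≤ 9.79) = 2(1 − Φ(3.99/√9.79)) = 2(1 − Φ(1.2752)) ≈ 0.2022

By the reflection principle for standard BM, P(τ_b ≤ t) = 2 · P(B_t ≥ b). Since B_t ~ N(0, t), P(B_t ≥ 3.99) = 1 − Φ(3.99/√t) = 1 − Φ(3.99/√9.79) = 1 − Φ(1.2752) ≈ 0.10112. Doubling: P(τ_{3.99} ≤ 9.79) ≈ 2 · 0.10112 = 0.20224 ≈ 0.2022.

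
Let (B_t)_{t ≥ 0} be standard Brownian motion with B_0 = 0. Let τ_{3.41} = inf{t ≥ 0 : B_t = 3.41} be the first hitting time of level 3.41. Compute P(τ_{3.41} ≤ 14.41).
P(τ_{3.41} ≤ 14.41) = 2(1 − Φ(3.41/√14.41)) = 2(1 − Φ(0.8983)) ≈ 0.3690

By the reflection principle for standard BM, P(τ_b ≤ t) = 2 · P(B_t ≥ b). Since B_t ~ N(0, t), P(B_t ≥ 3.41) = 1 − Φ(3.41/√t) = 1 − Φ(3.41/√14.41) = 1 − Φ(0.8983) ≈ 0.18451. Doubling: P(τ_{3.41} ≤ 14.41) ≈ 2 · 0.18451 = 0.36902 ≈ 0.3690.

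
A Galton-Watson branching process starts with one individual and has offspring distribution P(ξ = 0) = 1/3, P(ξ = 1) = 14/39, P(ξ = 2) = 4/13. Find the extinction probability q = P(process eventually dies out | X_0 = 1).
q = 1

Mean offspring μ = 0·1/3 + 1·14/39 + 2·4/13 = 38/39 ≤ 1. For μ ≤ 1 with offspring not concentrated at 1, the Galton-Watson process goes extinct almost surely, so q = 1.
(Algebraic check: The pgf is f(s) = 1/3 + 14/39·s + 4/13·s². The extinction probability q is the smallest fixed point of f in [0, 1]. Setting s = f(s):
  4/13·s² + (14/39 − 1)·s + 1/3 = 0
  4/13·s² − (1/3 + 4/13)·s + 1/3 = 0
which factors as (s − 1)·(4/13·s − 1/3) = 0, giving roots s = 1 and s = (1/3)/(4/13) = 13/12. Since 13/12 ≥ 1, the smallest root in [0, 1] is s = 1.)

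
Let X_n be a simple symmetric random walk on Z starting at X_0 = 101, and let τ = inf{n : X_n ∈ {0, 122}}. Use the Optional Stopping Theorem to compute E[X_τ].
E[X_τ] = 101

X_n is a martingale and τ is a bounded-mean stopping time (indeed τ is finite a.s. with bounded expectation since the walk is in a bounded region). By the OST, E[X_τ] = E[X_0] = 101. Equivalently: E[X_τ] = 122 · P(hit 122 first) + 0 · P(hit 0 first) = 122 · (101/122) = 101.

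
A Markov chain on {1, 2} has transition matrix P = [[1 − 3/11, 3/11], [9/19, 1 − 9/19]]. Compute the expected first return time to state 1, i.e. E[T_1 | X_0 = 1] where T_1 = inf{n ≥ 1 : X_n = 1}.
E[T_1 | X_0 = 1] = 1/π_1 = 52/33

For an irreducible recurrent Markov chain with stationary distribution π, E[T_i | X_0 = i] = 1/π_i (Kac's formula). Here π_1 = (9/19)/(3/11 + 9/19) = (9/19)/(156/209) = 33/52, so E[T_1 | X_0 = 1] = 1/π_1 = (3/11 + 9/19)/(9/19) = (156/209)/(9/19) = 52/33.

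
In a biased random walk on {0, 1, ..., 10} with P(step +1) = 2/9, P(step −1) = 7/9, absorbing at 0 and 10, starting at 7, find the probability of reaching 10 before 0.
P(hit 10 before 0) = (1 − (7/2)^7) / (1 − (7/2)^10) = 1317464/56494845

Let u_k denote P(reach 10 before 0 | start at k). Boundary: u_0 = 0, u_10 = 1. Recurrence: u_k = 2/9·u_{k+1} + 7/9·u_{k-1} for 1 ≤ k ≤ 9. Try u_k = A + B·r^k with r = q/p = (7/9)/(2/9) = 7/2. Substitution satisfies the recurrence; boundary conditions give:
  u_k = (1 − r^k) / (1 − r^N) = (1 − (7/2)^7) / (1 − (7/2)^10) = 1317464/56494845.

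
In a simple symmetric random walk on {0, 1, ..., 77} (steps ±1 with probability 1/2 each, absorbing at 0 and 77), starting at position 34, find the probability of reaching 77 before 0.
P(hit 77 before 0) = 34/77

Let u_k = P(hit 77 before 0 | start at k). Then u_0 = 0, u_77 = 1, and u_k = u_{k-1}/2 + u_{k+1}/2 for 1 ≤ k ≤ 76. This harmonic recurrence is solved by u_k = k/77, giving u_34 = 34/77.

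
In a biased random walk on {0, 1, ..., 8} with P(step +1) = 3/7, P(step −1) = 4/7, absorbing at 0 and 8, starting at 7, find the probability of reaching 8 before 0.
P(hit 8 before 0) = (1 − (4/3)^7) / (1 − (4/3)^8) = 42591/58975

Let u_k denote P(reach 8 before 0 | start at k). Boundary: u_0 = 0, u_8 = 1. Recurrence: u_k = 3/7·u_{k+1} + 4/7·u_{k-1} for 1 ≤ k ≤ 7. Try u_k = A + B·r^k with r = q/p = (4/7)/(3/7) = 4/3. Substitution satisfies the recurrence; boundary conditions give:
  u_k = (1 − r^k) / (1 − r^N) = (1 − (4/3)^7) / (1 − (4/3)^8) = 42591/58975.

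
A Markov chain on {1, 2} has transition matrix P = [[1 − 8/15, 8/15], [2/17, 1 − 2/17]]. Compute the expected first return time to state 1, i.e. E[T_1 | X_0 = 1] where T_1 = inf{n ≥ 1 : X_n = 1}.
E[T_1 | X_0 = 1] = 1/π_1 = 83/15

For an irreducible recurrent Markov chain with stationary distribution π, E[T_i | X_0 = i] = 1/π_i (Kac's formula). Here π_1 = (2/17)/(8/15 + 2/17) = (2/17)/(166/255) = 15/83, so E[T_1 | X_0 = 1] = 1/π_1 = (8/15 + 2/17)/(2/17) = (166/255)/(2/17) = 83/15.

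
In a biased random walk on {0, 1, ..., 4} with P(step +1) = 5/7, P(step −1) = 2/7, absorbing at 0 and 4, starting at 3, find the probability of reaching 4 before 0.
P(hit 4 before 0) = (1 − (2/5)^3) / (1 − (2/5)^4) = 195/203

Let u_k denote P(reach 4 before 0 | start at k). Boundary: u_0 = 0, u_4 = 1. Recurrence: u_k = 5/7·u_{k+1} + 2/7·u_{k-1} for 1 ≤ k ≤ 3. Try u_k = A + B·r^k with r = q/p = (2/7)/(5/7) = 2/5. Substitution satisfies the recurrence; boundary conditions give:
  u_k = (1 − r^k) / (1 − r^N) = (1 − (2/5)^3) / (1 − (2/5)^4) = 195/203.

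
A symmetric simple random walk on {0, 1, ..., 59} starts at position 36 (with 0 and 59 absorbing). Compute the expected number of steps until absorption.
E[τ | X_0 = 36] = 828

Let v_k = E[τ | X_0 = k]. Boundary: v_0 = v_59 = 0. Recurrence: v_k = 1 + (v_{k-1} + v_{k+1})/2 for 1 ≤ k ≤ 58. The particular solution to v_k − (v_{k-1} + v_{k+1})/2 = 1 is v_k = −k^2. Adding homogeneous solution A + B k and matching boundaries gives v_k = k (59 − k). Substituting k = 36: v_36 = 36 · 23 = 828.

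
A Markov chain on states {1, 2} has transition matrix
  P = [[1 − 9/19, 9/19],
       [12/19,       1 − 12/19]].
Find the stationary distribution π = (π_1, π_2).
π_1 = 4/7, π_2 = 3/7

Solve πP = π with π_1 + π_2 = 1. From πP = π: π_1 · (1 − 9/19) + π_2 · 12/19 = π_1 ⇒ π_2 · 12/19 = π_1 · 9/19 ⇒ π_2/π_1 = (9/19)/(12/19) = 3/4. Together with π_1 + π_2 = 1:
  π_1 = (12/19)/(9/19 + 12/19) = (12/19)/(21/19) = 4/7,
  π_2 = (9/19)/(9/19 + 12/19) = (9/19)/(21/19) = 3/7.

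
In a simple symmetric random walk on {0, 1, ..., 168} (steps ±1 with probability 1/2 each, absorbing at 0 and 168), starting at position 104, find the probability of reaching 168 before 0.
P(hit 168 before 0) = 104/168 = 13/21

Let u_k = P(hit 168 before 0 | start at k). Then u_0 = 0, u_168 = 1, and u_k = u_{k-1}/2 + u_{k+1}/2 for 1 ≤ k ≤ 167. This harmonic recurrence is solved by u_k = k/168, giving u_104 = 104/168 = 13/21.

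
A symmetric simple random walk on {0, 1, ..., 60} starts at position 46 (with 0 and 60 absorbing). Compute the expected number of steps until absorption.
E[τ | X_0 = 46] = 644

Let v_k = E[τ | X_0 = k]. Boundary: v_0 = v_60 = 0. Recurrence: v_k = 1 + (v_{k-1} + v_{k+1})/2 for 1 ≤ k ≤ 59. The particular solution to v_k − (v_{k-1} + v_{k+1})/2 = 1 is v_k = −k^2. Adding homogeneous solution A + B k and matching boundaries gives v_k = k (60 − k). Substituting k = 46: v_46 = 46 · 14 = 644.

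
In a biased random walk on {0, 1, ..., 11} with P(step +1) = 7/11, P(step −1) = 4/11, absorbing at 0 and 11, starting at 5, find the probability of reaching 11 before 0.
P(hit 11 before 0) = (1 − (4/7)^5) / (1 − (4/7)^11) = 618951389/657710813

Let u_k denote P(reach 11 before 0 | start at k). Boundary: u_0 = 0, u_11 = 1. Recurrence: u_k = 7/11·u_{k+1} + 4/11·u_{k-1} for 1 ≤ k ≤ 10. Try u_k = A + B·r^k with r = q/p = (4/11)/(7/11) = 4/7. Substitution satisfies the recurrence; boundary conditions give:
  u_k = (1 − r^k) / (1 − r^N) = (1 − (4/7)^5) / (1 − (4/7)^11) = 618951389/657710813.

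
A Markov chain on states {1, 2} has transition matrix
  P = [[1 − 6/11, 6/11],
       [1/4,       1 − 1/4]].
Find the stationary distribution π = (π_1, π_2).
π_1 = 11/35, π_2 = 24/35

Solve πP = π with π_1 + π_2 = 1. From πP = π: π_1 · (1 − 6/11) + π_2 · 1/4 = π_1 ⇒ π_2 · 1/4 = π_1 · 6/11 ⇒ π_2/π_1 = (6/11)/(1/4) = 24/11. Together with π_1 + π_2 = 1:
  π_1 = (1/4)/(6/11 + 1/4) = (1/4)/(35/44) = 11/35,
  π_2 = (6/11)/(6/11 + 1/4) = (6/11)/(35/44) = 24/35.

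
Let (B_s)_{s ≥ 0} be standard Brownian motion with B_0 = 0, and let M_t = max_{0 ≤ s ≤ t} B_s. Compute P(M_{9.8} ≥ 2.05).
P(M_{9.8} ≥ 2.05) = 2·P(B_{9.8} ≥ 2.05) = 2(1 − Φ(2.05/√9.8)) ≈ 0.5126

By the reflection principle for Brownian motion, P(M_t ≥ a) = 2 · P(B_t ≥ a) for a ≥ 0. Since B_t ~ N(0, t), P(B_t ≥ 2.05) = 1 − Φ(2.05/√t) = 1 − Φ(2.05/√9.8) = 1 − Φ(0.6548). So
  P(M_{9.8} ≥ 2.05) = 2(1 − Φ(0.6548)) ≈ 0.5126.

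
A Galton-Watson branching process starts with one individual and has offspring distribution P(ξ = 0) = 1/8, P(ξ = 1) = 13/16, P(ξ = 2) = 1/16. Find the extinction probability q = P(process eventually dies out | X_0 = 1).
q = 1

Mean offspring μ = 0·1/8 + 1·13/16 + 2·1/16 = 15/16 ≤ 1. For μ ≤ 1 with offspring not concentrated at 1, the Galton-Watson process goes extinct almost surely, so q = 1.
(Algebraic check: The pgf is f(s) = 1/8 + 13/16·s + 1/16·s². The extinction probability q is the smallest fixed point of f in [0, 1]. Setting s = f(s):
  1/16·s² + (13/16 − 1)·s + 1/8 = 0
  1/16·s² − (1/8 + 1/16)·s + 1/8 = 0
which factors as (s − 1)·(1/16·s − 1/8) = 0, giving roots s = 1 and s = (1/8)/(1/16) = 2. Since 2 ≥ 1, the smallest root in [0, 1] is s = 1.)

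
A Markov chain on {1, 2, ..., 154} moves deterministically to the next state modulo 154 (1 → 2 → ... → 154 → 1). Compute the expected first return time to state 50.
E[T_50 | X_0 = 50] = 154

The chain cycles deterministically, so starting at state 50 it returns in exactly 154 steps. Equivalently, the stationary distribution is uniform π_j = 1/154 for every state j, so by Kac's formula E[T_50] = 1/π_50 = 154.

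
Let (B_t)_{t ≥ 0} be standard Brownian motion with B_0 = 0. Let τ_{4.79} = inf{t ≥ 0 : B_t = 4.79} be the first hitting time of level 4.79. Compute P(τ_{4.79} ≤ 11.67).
P(τ_{4.79} ≤ 11.67) = 2(1 − Φ(4.79/√11.67)) = 2(1 − Φ(1.4022)) ≈ 0.1609

By the reflection principle for standard BM, P(τ_b ≤ t) = 2 · P(B_t ≥ b). Since B_t ~ N(0, t), P(B_t ≥ 4.79) = 1 − Φ(4.79/√t) = 1 − Φ(4.79/√11.67) = 1 − Φ(1.4022) ≈ 0.08043. Doubling: P(τ_{4.79} ≤ 11.67) ≈ 2 · 0.08043 = 0.16086 ≈ 0.1609.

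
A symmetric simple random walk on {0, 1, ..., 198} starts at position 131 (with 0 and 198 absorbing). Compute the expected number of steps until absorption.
E[τ | X_0 = 131] = 8777

Let v_k = E[τ | X_0 = k]. Boundary: v_0 = v_198 = 0. Recurrence: v_k = 1 + (v_{k-1} + v_{k+1})/2 for 1 ≤ k ≤ 197. The particular solution to v_k − (v_{k-1} + v_{k+1})/2 = 1 is v_k = −k^2. Adding homogeneous solution A + B k and matching boundaries gives v_k = k (198 − k). Substituting k = 131: v_131 = 131 · 67 = 8777.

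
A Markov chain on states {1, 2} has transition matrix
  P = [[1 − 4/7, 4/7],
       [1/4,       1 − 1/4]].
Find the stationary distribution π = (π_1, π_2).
π_1 = 7/23, π_2 = 16/23

Solve πP = π with π_1 + π_2 = 1. From πP = π: π_1 · (1 − 4/7) + π_2 · 1/4 = π_1 ⇒ π_2 · 1/4 = π_1 · 4/7 ⇒ π_2/π_1 = (4/7)/(1/4) = 16/7. Together with π_1 + π_2 = 1:
  π_1 = (1/4)/(4/7 + 1/4) = (1/4)/(23/28) = 7/23,
  π_2 = (4/7)/(4/7 + 1/4) = (4/7)/(23/28) = 16/23.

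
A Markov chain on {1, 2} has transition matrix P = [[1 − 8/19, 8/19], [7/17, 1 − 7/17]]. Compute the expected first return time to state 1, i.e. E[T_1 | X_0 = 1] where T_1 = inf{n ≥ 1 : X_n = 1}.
E[T_1 | X_0 = 1] = 1/π_1 = 269/133

For an irreducible recurrent Markov chain with stationary distribution π, E[T_i | X_0 = i] = 1/π_i (Kac's formula). Here π_1 = (7/17)/(8/19 + 7/17) = (7/17)/(269/323) = 133/269, so E[T_1 | X_0 = 1] = 1/π_1 = (8/19 + 7/17)/(7/17) = (269/323)/(7/17) = 269/133.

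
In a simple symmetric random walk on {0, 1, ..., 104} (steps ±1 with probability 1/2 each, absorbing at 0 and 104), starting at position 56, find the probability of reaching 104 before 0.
P(hit 104 before 0) = 56/104 = 7/13

Let u_k = P(hit 104 before 0 | start at k). Then u_0 = 0, u_104 = 1, and u_k = u_{k-1}/2 + u_{k+1}/2 for 1 ≤ k ≤ 103. This harmonic recurrence is solved by u_k = k/104, giving u_56 = 56/104 = 7/13.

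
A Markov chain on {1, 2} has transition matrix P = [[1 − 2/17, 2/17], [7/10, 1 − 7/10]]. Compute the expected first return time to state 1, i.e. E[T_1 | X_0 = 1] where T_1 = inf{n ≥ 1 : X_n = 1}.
E[T_1 | X_0 = 1] = 1/π_1 = 139/119

For an irreducible recurrent Markov chain with stationary distribution π, E[T_i | X_0 = i] = 1/π_i (Kac's formula). Here π_1 = (7/10)/(2/17 + 7/10) = (7/10)/(139/170) = 119/139, so E[T_1 | X_0 = 1] = 1/π_1 = (2/17 + 7/10)/(7/10) = (139/170)/(7/10) = 139/119.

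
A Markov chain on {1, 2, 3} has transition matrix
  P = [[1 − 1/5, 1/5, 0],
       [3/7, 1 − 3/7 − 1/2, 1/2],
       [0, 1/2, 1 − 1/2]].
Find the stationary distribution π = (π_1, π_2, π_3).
π = (15/29, 7/29, 7/29)

This is a birth-death chain on three states, which satisfies detailed balance: π_1 · P_{12} = π_2 · P_{21} and π_2 · P_{23} = π_3 · P_{32}.
From π_1 · 1/5 = π_2 · 3/7: π_2/π_1 = (1/5)/(3/7) = 7/15.
From π_2 · 1/2 = π_3 · 1/2: π_3/π_2 = (1/2)/(1/2) = 1.
Take π_1 proportional to 1; then unnormalized π = (1, 7/15, 7/15). Normalize by dividing by the sum 29/15:
  π = (15/29, 7/29, 7/29).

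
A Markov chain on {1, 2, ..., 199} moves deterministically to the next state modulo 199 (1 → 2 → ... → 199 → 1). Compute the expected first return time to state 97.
E[T_97 | X_0 = 97] = 199

The chain cycles deterministically, so starting at state 97 it returns in exactly 199 steps. Equivalently, the stationary distribution is uniform π_j = 1/199 for every state j, so by Kac's formula E[T_97] = 1/π_97 = 199.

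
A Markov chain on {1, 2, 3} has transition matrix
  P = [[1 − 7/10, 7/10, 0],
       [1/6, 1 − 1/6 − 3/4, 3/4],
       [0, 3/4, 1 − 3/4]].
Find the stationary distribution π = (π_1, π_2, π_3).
π = (5/47, 21/47, 21/47)

This is a birth-death chain on three states, which satisfies detailed balance: π_1 · P_{12} = π_2 · P_{21} and π_2 · P_{23} = π_3 · P_{32}.
From π_1 · 7/10 = π_2 · 1/6: π_2/π_1 = (7/10)/(1/6) = 21/5.
From π_2 · 3/4 = π_3 · 3/4: π_3/π_2 = (3/4)/(3/4) = 1.
Take π_1 proportional to 1; then unnormalized π = (1, 21/5, 21/5). Normalize by dividing by the sum 47/5:
  π = (5/47, 21/47, 21/47).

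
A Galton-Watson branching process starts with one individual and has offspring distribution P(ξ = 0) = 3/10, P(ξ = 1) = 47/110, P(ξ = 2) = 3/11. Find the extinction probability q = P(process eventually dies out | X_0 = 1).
q = 1

Mean offspring μ = 0·3/10 + 1·47/110 + 2·3/11 = 107/110 ≤ 1. For μ ≤ 1 with offspring not concentrated at 1, the Galton-Watson process goes extinct almost surely, so q = 1.
(Algebraic check: The pgf is f(s) = 3/10 + 47/110·s + 3/11·s². The extinction probability q is the smallest fixed point of f in [0, 1]. Setting s = f(s):
  3/11·s² + (47/110 − 1)·s + 3/10 = 0
  3/11·s² − (3/10 + 3/11)·s + 3/10 = 0
which factors as (s − 1)·(3/11·s − 3/10) = 0, giving roots s = 1 and s = (3/10)/(3/11) = 11/10. Since 11/10 ≥ 1, the smallest root in [0, 1] is s = 1.)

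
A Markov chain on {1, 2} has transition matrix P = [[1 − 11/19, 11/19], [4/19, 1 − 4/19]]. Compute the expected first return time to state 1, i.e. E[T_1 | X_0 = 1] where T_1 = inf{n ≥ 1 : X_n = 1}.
E[T_1 | X_0 = 1] = 1/π_1 = 15/4

For an irreducible recurrent Markov chain with stationary distribution π, E[T_i | X_0 = i] = 1/π_i (Kac's formula). Here π_1 = (4/19)/(11/19 + 4/19) = (4/19)/(15/19) = 4/15, so E[T_1 | X_0 = 1] = 1/π_1 = (11/19 + 4/19)/(4/19) = (15/19)/(4/19) = 15/4.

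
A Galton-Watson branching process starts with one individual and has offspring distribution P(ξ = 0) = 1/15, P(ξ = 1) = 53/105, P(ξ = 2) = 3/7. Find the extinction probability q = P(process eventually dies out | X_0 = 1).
q = 7/45

The pgf is f(s) = 1/15 + 53/105·s + 3/7·s². The extinction probability q is the smallest fixed point of f in [0, 1]. Setting s = f(s):
  3/7·s² + (53/105 − 1)·s + 1/15 = 0
  3/7·s² − (1/15 + 3/7)·s + 1/15 = 0
which factors as (s − 1)·(3/7·s − 1/15) = 0, giving roots s = 1 and s = (1/15)/(3/7) = 7/45.
Mean offspring μ = 53/105 + 2·3/7 = 143/105 > 1 (supercritical), so q < 1. The extinction probability is the smaller root: q = (1/15)/(3/7) = 7/45.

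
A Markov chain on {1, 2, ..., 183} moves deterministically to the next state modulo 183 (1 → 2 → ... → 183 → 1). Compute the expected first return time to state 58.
E[T_58 | X_0 = 58] = 183

The chain cycles deterministically, so starting at state 58 it returns in exactly 183 steps. Equivalently, the stationary distribution is uniform π_j = 1/183 for every state j, so by Kac's formula E[T_58] = 1/π_58 = 183.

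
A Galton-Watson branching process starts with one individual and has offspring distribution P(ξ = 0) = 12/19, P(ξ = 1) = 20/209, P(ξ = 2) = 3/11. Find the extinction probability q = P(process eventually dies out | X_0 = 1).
q = 1

Mean offspring μ = 0·12/19 + 1·20/209 + 2·3/11 = 134/209 ≤ 1. For μ ≤ 1 with offspring not concentrated at 1, the Galton-Watson process goes extinct almost surely, so q = 1.
(Algebraic check: The pgf is f(s) = 12/19 + 20/209·s + 3/11·s². The extinction probability q is the smallest fixed point of f in [0, 1]. Setting s = f(s):
  3/11·s² + (20/209 − 1)·s + 12/19 = 0
  3/11·s² − (12/19 + 3/11)·s + 12/19 = 0
which factors as (s − 1)·(3/11·s − 12/19) = 0, giving roots s = 1 and s = (12/19)/(3/11) = 44/19. Since 44/19 ≥ 1, the smallest root in [0, 1] is s = 1.)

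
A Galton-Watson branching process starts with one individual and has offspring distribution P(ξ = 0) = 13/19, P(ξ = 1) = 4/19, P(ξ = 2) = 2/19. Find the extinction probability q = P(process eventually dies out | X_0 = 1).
q = 1

Mean offspring μ = 0·13/19 + 1·4/19 + 2·2/19 = 8/19 ≤ 1. For μ ≤ 1 with offspring not concentrated at 1, the Galton-Watson process goes extinct almost surely, so q = 1.
(Algebraic check: The pgf is f(s) = 13/19 + 4/19·s + 2/19·s². The extinction probability q is the smallest fixed point of f in [0, 1]. Setting s = f(s):
  2/19·s² + (4/19 − 1)·s + 13/19 = 0
  2/19·s² − (13/19 + 2/19)·s + 13/19 = 0
which factors as (s − 1)·(2/19·s − 13/19) = 0, giving roots s = 1 and s = (13/19)/(2/19) = 13/2. Since 13/2 ≥ 1, the smallest root in [0, 1] is s = 1.)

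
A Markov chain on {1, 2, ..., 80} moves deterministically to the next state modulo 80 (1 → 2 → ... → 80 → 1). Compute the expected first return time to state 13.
E[T_13 | X_0 = 13] = 80

The chain cycles deterministically, so starting at state 13 it returns in exactly 80 steps. Equivalently, the stationary distribution is uniform π_j = 1/80 for every state j, so by Kac's formula E[T_13] = 1/π_13 = 80.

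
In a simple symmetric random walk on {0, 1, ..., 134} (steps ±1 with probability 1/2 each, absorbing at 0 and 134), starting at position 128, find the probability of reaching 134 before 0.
P(hit 134 before 0) = 128/134 = 64/67

Let u_k = P(hit 134 before 0 | start at k). Then u_0 = 0, u_134 = 1, and u_k = u_{k-1}/2 + u_{k+1}/2 for 1 ≤ k ≤ 133. This harmonic recurrence is solved by u_k = k/134, giving u_128 = 128/134 = 64/67.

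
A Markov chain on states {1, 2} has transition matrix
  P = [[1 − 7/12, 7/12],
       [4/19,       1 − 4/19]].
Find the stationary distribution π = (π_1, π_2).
π_1 = 48/181, π_2 = 133/181

Solve πP = π with π_1 + π_2 = 1. From πP = π: π_1 · (1 − 7/12) + π_2 · 4/19 = π_1 ⇒ π_2 · 4/19 = π_1 · 7/12 ⇒ π_2/π_1 = (7/12)/(4/19) = 133/48. Together with π_1 + π_2 = 1:
  π_1 = (4/19)/(7/12 + 4/19) = (4/19)/(181/228) = 48/181,
  π_2 = (7/12)/(7/12 + 4/19) = (7/12)/(181/228) = 133/181.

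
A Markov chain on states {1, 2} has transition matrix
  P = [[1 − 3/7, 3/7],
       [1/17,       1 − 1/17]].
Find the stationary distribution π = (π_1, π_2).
π_1 = 7/58, π_2 = 51/58

Solve πP = π with π_1 + π_2 = 1. From πP = π: π_1 · (1 − 3/7) + π_2 · 1/17 = π_1 ⇒ π_2 · 1/17 = π_1 · 3/7 ⇒ π_2/π_1 = (3/7)/(1/17) = 51/7. Together with π_1 + π_2 = 1:
  π_1 = (1/17)/(3/7 + 1/17) = (1/17)/(58/119) = 7/58,
  π_2 = (3/7)/(3/7 + 1/17) = (3/7)/(58/119) = 51/58.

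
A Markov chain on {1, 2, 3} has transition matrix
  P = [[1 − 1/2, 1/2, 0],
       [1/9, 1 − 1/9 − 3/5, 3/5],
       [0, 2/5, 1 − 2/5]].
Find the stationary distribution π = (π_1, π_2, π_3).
π = (4/49, 18/49, 27/49)

This is a birth-death chain on three states, which satisfies detailed balance: π_1 · P_{12} = π_2 · P_{21} and π_2 · P_{23} = π_3 · P_{32}.
From π_1 · 1/2 = π_2 · 1/9: π_2/π_1 = (1/2)/(1/9) = 9/2.
From π_2 · 3/5 = π_3 · 2/5: π_3/π_2 = (3/5)/(2/5) = 3/2.
Take π_1 proportional to 1; then unnormalized π = (1, 9/2, 27/4). Normalize by dividing by the sum 49/4:
  π = (4/49, 18/49, 27/49).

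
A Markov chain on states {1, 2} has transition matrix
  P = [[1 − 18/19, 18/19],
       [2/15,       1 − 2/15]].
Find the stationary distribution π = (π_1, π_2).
π_1 = 19/154, π_2 = 135/154

Solve πP = π with π_1 + π_2 = 1. From πP = π: π_1 · (1 − 18/19) + π_2 · 2/15 = π_1 ⇒ π_2 · 2/15 = π_1 · 18/19 ⇒ π_2/π_1 = (18/19)/(2/15) = 135/19. Together with π_1 + π_2 = 1:
  π_1 = (2/15)/(18/19 + 2/15) = (2/15)/(308/285) = 19/154,
  π_2 = (18/19)/(18/19 + 2/15) = (18/19)/(308/285) = 135/154.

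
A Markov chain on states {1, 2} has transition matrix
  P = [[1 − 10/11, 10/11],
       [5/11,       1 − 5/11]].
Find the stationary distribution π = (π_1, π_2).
π_1 = 1/3, π_2 = 2/3

Solve πP = π with π_1 + π_2 = 1. From πP = π: π_1 · (1 − 10/11) + π_2 · 5/11 = π_1 ⇒ π_2 · 5/11 = π_1 · 10/11 ⇒ π_2/π_1 = (10/11)/(5/11) = 2. Together with π_1 + π_2 = 1:
  π_1 = (5/11)/(10/11 + 5/11) = (5/11)/(15/11) = 1/3,
  π_2 = (10/11)/(10/11 + 5/11) = (10/11)/(15/11) = 2/3.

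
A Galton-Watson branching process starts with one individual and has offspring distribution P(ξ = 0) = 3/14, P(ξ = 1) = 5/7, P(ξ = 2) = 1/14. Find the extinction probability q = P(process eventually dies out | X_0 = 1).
q = 1

Mean offspring μ = 0·3/14 + 1·5/7 + 2·1/14 = 6/7 ≤ 1. For μ ≤ 1 with offspring not concentrated at 1, the Galton-Watson process goes extinct almost surely, so q = 1.
(Algebraic check: The pgf is f(s) = 3/14 + 5/7·s + 1/14·s². The extinction probability q is the smallest fixed point of f in [0, 1]. Setting s = f(s):
  1/14·s² + (5/7 − 1)·s + 3/14 = 0
  1/14·s² − (3/14 + 1/14)·s + 3/14 = 0
which factors as (s − 1)·(1/14·s − 3/14) = 0, giving roots s = 1 and s = (3/14)/(1/14) = 3. Since 3 ≥ 1, the smallest root in [0, 1] is s = 1.)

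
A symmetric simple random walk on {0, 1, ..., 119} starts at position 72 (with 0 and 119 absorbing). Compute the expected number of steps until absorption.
E[τ | X_0 = 72] = 3384

Let v_k = E[τ | X_0 = k]. Boundary: v_0 = v_119 = 0. Recurrence: v_k = 1 + (v_{k-1} + v_{k+1})/2 for 1 ≤ k ≤ 118. The particular solution to v_k − (v_{k-1} + v_{k+1})/2 = 1 is v_k = −k^2. Adding homogeneous solution A + B k and matching boundaries gives v_k = k (119 − k). Substituting k = 72: v_72 = 72 · 47 = 3384.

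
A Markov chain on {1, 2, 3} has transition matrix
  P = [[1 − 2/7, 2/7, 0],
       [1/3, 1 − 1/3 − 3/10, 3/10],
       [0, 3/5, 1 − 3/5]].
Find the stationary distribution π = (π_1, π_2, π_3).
π = (7/16, 3/8, 3/16)

This is a birth-death chain on three states, which satisfies detailed balance: π_1 · P_{12} = π_2 · P_{21} and π_2 · P_{23} = π_3 · P_{32}.
From π_1 · 2/7 = π_2 · 1/3: π_2/π_1 = (2/7)/(1/3) = 6/7.
From π_2 · 3/10 = π_3 · 3/5: π_3/π_2 = (3/10)/(3/5) = 1/2.
Take π_1 proportional to 1; then unnormalized π = (1, 6/7, 3/7). Normalize by dividing by the sum 16/7:
  π = (7/16, 3/8, 3/16).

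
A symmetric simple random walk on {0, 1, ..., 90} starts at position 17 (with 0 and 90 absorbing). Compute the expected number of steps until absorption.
E[τ | X_0 = 17] = 1241

Let v_k = E[τ | X_0 = k]. Boundary: v_0 = v_90 = 0. Recurrence: v_k = 1 + (v_{k-1} + v_{k+1})/2 for 1 ≤ k ≤ 89. The particular solution to v_k − (v_{k-1} + v_{k+1})/2 = 1 is v_k = −k^2. Adding homogeneous solution A + B k and matching boundaries gives v_k = k (90 − k). Substituting k = 17: v_17 = 17 · 73 = 1241.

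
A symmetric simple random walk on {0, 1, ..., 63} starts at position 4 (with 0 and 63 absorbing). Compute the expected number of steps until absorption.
E[τ | X_0 = 4] = 236

Let v_k = E[τ | X_0 = k]. Boundary: v_0 = v_63 = 0. Recurrence: v_k = 1 + (v_{k-1} + v_{k+1})/2 for 1 ≤ k ≤ 62. The particular solution to v_k − (v_{k-1} + v_{k+1})/2 = 1 is v_k = −k^2. Adding homogeneous solution A + B k and matching boundaries gives v_k = k (63 − k). Substituting k = 4: v_4 = 4 · 59 = 236.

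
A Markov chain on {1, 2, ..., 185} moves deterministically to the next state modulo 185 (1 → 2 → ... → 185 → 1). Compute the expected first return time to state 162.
E[T_162 | X_0 = 162] = 185

The chain cycles deterministically, so starting at state 162 it returns in exactly 185 steps. Equivalently, the stationary distribution is uniform π_j = 1/185 for every state j, so by Kac's formula E[T_162] = 1/π_162 = 185.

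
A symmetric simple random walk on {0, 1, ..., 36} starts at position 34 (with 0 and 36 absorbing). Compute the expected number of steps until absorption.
E[τ | X_0 = 34] = 68

Let v_k = E[τ | X_0 = k]. Boundary: v_0 = v_36 = 0. Recurrence: v_k = 1 + (v_{k-1} + v_{k+1})/2 for 1 ≤ k ≤ 35. The particular solution to v_k − (v_{k-1} + v_{k+1})/2 = 1 is v_k = −k^2. Adding homogeneous solution A + B k and matching boundaries gives v_k = k (36 − k). Substituting k = 34: v_34 = 34 · 2 = 68.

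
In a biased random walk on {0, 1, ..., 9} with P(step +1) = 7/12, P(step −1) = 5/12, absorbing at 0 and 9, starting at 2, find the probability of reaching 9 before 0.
P(hit 9 before 0) = (1 − (5/7)^2) / (1 − (5/7)^9) = 9882516/19200241

Let u_k denote P(reach 9 before 0 | start at k). Boundary: u_0 = 0, u_9 = 1. Recurrence: u_k = 7/12·u_{k+1} + 5/12·u_{k-1} for 1 ≤ k ≤ 8. Try u_k = A + B·r^k with r = q/p = (5/12)/(7/12) = 5/7. Substitution satisfies the recurrence; boundary conditions give:
  u_k = (1 − r^k) / (1 − r^N) = (1 − (5/7)^2) / (1 − (5/7)^9) = 9882516/19200241.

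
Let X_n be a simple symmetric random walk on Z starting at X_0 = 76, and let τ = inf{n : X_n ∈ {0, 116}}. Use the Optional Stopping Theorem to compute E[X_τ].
E[X_τ] = 76

X_n is a martingale and τ is a bounded-mean stopping time (indeed τ is finite a.s. with bounded expectation since the walk is in a bounded region). By the OST, E[X_τ] = E[X_0] = 76. Equivalently: E[X_τ] = 116 · P(hit 116 first) + 0 · P(hit 0 first) = 116 · (76/116) = 76.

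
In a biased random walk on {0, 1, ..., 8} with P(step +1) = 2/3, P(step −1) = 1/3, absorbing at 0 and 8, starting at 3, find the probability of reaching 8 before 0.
P(hit 8 before 0) = (1 − (1/2)^3) / (1 − (1/2)^8) = 224/255

Let u_k denote P(reach 8 before 0 | start at k). Boundary: u_0 = 0, u_8 = 1. Recurrence: u_k = 2/3·u_{k+1} + 1/3·u_{k-1} for 1 ≤ k ≤ 7. Try u_k = A + B·r^k with r = q/p = (1/3)/(2/3) = 1/2. Substitution satisfies the recurrence; boundary conditions give:
  u_k = (1 − r^k) / (1 − r^N) = (1 − (1/2)^3) / (1 − (1/2)^8) = 224/255.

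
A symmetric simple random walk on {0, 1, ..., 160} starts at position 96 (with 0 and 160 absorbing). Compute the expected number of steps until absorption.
E[τ | X_0 = 96] = 6144

Let v_k = E[τ | X_0 = k]. Boundary: v_0 = v_160 = 0. Recurrence: v_k = 1 + (v_{k-1} + v_{k+1})/2 for 1 ≤ k ≤ 159. The particular solution to v_k − (v_{k-1} + v_{k+1})/2 = 1 is v_k = −k^2. Adding homogeneous solution A + B k and matching boundaries gives v_k = k (160 − k). Substituting k = 96: v_96 = 96 · 64 = 6144.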